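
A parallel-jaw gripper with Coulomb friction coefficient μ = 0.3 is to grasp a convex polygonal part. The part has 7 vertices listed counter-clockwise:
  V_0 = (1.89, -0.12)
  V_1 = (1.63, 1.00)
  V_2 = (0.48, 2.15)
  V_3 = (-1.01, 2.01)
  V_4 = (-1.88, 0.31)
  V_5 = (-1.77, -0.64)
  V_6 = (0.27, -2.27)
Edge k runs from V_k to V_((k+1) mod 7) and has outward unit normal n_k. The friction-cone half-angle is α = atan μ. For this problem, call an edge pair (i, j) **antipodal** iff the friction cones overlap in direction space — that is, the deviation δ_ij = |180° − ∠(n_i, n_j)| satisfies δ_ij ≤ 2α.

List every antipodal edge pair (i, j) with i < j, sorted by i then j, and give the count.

α = atan 0.3 = 16.70°;  2α = 33.40°
n_0 = (+0.9741, +0.2261)
n_1 = (+0.7071, +0.7071)
n_2 = (-0.0935, +0.9956)
n_3 = (-0.8902, +0.4556)
n_4 = (-0.9934, -0.1150)
n_5 = (-0.6242, -0.7812)
n_6 = (+0.7987, -0.6018)
  (0,1): δ = 148.07°  ·
  (0,2): δ = 97.70°  ·
  (0,3): δ = 40.17°  ·
  (0,4): δ = 6.46°  ✓
  (0,5): δ = 38.31°  ·
  (0,6): δ = 129.93°  ·
  (1,2): δ = 129.63°  ·
  (1,3): δ = 72.10°  ·
  (1,4): δ = 38.40°  ·
  (1,5): δ = 6.37°  ✓
  (1,6): δ = 98.00°  ·
  (2,3): δ = 122.47°  ·
  (2,4): δ = 88.76°  ·
  (2,5): δ = 43.99°  ·
  (2,6): δ = 47.63°  ·
  (3,4): δ = 146.29°  ·
  (3,5): δ = 101.52°  ·
  (3,6): δ = 9.90°  ✓
  (4,5): δ = 135.23°  ·
  (4,6): δ = 43.60°  ·
  (5,6): δ = 88.37°  ·
antipodal pairs: 3

count = 3; pairs: (0,4), (1,5), (3,6)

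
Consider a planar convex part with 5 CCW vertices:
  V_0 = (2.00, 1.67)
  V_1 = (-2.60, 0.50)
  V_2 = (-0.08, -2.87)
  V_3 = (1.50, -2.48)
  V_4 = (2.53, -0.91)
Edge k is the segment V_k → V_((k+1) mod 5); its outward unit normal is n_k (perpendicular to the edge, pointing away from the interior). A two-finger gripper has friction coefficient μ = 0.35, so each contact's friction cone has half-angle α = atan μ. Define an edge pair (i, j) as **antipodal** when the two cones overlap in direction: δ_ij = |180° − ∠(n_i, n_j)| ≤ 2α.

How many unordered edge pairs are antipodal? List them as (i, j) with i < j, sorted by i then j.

count = 2; pairs: (0,2), (1,4)

α = atan 0.35 = 19.29°;  2α = 38.58°
n_0 = (-0.2465, +0.9691)
n_1 = (-0.8009, -0.5989)
n_2 = (+0.2396, -0.9709)
n_3 = (+0.8361, -0.5485)
n_4 = (+0.9795, +0.2012)
  (0,1): δ = 67.48°  ·
  (0,2): δ = 0.40°  ✓
  (0,3): δ = 42.46°  ·
  (0,4): δ = 87.34°  ·
  (1,2): δ = 112.92°  ·
  (1,3): δ = 70.06°  ·
  (1,4): δ = 25.18°  ✓
  (2,3): δ = 137.13°  ·
  (2,4): δ = 92.26°  ·
  (3,4): δ = 135.12°  ·
antipodal pairs: 2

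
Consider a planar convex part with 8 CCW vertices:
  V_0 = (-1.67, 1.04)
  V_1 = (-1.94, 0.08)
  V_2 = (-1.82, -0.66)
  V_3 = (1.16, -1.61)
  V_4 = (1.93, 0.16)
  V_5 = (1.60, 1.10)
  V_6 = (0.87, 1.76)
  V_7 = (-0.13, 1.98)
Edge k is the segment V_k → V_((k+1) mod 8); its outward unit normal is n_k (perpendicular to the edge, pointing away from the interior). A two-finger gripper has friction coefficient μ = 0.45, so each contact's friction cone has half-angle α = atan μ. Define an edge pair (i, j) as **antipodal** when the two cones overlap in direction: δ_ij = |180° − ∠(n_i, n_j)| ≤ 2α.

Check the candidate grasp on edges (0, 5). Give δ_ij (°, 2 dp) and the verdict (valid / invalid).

δ = 63.59°, invalid

α = atan 0.45 = 24.23°;  2α = 48.46°
edge 0: e_0 = (-0.27, -0.96);  n_0 = (-0.9627, +0.2707)
edge 5: e_5 = (-0.73, +0.66);  n_5 = (+0.6706, +0.7418)
∠(n_0, n_5) = 116.41°
δ = |180° − 116.41°| = 63.59°
63.59° > 2α = 48.46°  →  invalid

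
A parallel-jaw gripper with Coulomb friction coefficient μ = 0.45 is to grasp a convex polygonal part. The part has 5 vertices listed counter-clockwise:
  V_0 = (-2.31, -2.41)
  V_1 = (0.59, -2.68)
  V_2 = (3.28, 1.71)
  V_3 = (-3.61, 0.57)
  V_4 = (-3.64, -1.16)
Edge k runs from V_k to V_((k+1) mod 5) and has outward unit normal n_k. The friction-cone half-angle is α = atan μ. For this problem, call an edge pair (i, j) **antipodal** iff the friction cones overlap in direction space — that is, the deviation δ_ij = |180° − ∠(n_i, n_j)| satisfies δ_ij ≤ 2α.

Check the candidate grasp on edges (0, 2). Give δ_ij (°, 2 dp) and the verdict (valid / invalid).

δ = 14.71°, valid

α = atan 0.45 = 24.23°;  2α = 48.46°
edge 0: e_0 = (+2.90, -0.27);  n_0 = (-0.0927, -0.9957)
edge 2: e_2 = (-6.89, -1.14);  n_2 = (-0.1632, +0.9866)
∠(n_0, n_2) = 165.29°
δ = |180° − 165.29°| = 14.71°
14.71° ≤ 2α = 48.46°  →  valid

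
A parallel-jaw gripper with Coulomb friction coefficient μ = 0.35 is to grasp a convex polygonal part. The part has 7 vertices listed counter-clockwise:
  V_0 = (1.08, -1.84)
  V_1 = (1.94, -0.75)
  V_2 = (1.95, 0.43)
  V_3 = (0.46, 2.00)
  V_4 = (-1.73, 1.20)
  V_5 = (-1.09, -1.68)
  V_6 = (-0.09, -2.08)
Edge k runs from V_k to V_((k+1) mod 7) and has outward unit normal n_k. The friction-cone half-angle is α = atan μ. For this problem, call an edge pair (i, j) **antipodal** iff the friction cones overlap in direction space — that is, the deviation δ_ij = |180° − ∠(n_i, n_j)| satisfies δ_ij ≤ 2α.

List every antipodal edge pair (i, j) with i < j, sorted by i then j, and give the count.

count = 5; pairs: (0,3), (1,4), (2,4), (2,5), (3,6)

α = atan 0.35 = 19.29°;  2α = 38.58°
n_0 = (+0.7851, -0.6194)
n_1 = (+1.0000, -0.0085)
n_2 = (+0.7253, +0.6884)
n_3 = (-0.3431, +0.9393)
n_4 = (-0.9762, -0.2169)
n_5 = (-0.3714, -0.9285)
n_6 = (+0.2009, -0.9796)
  (0,1): δ = 142.21°  ·
  (0,2): δ = 98.22°  ·
  (0,3): δ = 31.66°  ✓
  (0,4): δ = 50.80°  ·
  (0,5): δ = 106.47°  ·
  (0,6): δ = 139.87°  ·
  (1,2): δ = 136.01°  ·
  (1,3): δ = 69.45°  ·
  (1,4): δ = 13.01°  ✓
  (1,5): δ = 68.68°  ·
  (1,6): δ = 102.08°  ·
  (2,3): δ = 113.44°  ·
  (2,4): δ = 30.97°  ✓
  (2,5): δ = 24.70°  ✓
  (2,6): δ = 58.09°  ·
  (3,4): δ = 97.54°  ·
  (3,5): δ = 41.87°  ·
  (3,6): δ = 8.47°  ✓
  (4,5): δ = 124.33°  ·
  (4,6): δ = 90.94°  ·
  (5,6): δ = 146.61°  ·
antipodal pairs: 5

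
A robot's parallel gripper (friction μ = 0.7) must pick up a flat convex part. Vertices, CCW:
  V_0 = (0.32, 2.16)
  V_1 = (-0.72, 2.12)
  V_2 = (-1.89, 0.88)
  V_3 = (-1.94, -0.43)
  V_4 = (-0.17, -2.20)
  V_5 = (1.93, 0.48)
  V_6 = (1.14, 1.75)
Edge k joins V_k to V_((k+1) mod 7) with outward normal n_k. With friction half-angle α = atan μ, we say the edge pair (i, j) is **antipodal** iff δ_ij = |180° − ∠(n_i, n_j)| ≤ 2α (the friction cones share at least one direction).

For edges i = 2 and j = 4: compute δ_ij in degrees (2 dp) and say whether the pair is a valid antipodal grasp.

α = atan 0.7 = 34.99°;  2α = 69.98°
edge 2: e_2 = (-0.05, -1.31);  n_2 = (-0.9993, +0.0381)
edge 4: e_4 = (+2.10, +2.68);  n_4 = (+0.7871, -0.6168)
∠(n_2, n_4) = 144.10°
δ = |180° − 144.10°| = 35.90°
35.90° ≤ 2α = 69.98°  →  valid

δ = 35.90°, valid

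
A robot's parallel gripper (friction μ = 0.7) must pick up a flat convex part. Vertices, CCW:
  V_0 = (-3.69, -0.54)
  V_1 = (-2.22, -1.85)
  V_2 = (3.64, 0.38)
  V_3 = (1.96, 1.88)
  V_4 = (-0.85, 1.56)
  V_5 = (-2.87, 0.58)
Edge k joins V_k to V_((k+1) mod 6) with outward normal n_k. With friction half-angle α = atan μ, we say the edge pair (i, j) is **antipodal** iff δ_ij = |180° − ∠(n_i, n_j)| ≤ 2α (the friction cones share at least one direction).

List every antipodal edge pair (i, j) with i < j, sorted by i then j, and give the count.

α = atan 0.7 = 34.99°;  2α = 69.98°
n_0 = (-0.6653, -0.7466)
n_1 = (+0.3557, -0.9346)
n_2 = (+0.6660, +0.7459)
n_3 = (-0.1131, +0.9936)
n_4 = (-0.4365, +0.8997)
n_5 = (-0.8069, +0.5907)
  (0,1): δ = 117.46°  ·
  (0,2): δ = 0.05°  ✓
  (0,3): δ = 48.20°  ✓
  (0,4): δ = 67.59°  ✓
  (0,5): δ = 95.50°  ·
  (1,2): δ = 62.59°  ✓
  (1,3): δ = 14.34°  ✓
  (1,4): δ = 5.05°  ✓
  (1,5): δ = 32.96°  ✓
  (2,3): δ = 131.74°  ·
  (2,4): δ = 112.36°  ·
  (2,5): δ = 84.45°  ·
  (3,4): δ = 160.62°  ·
  (3,5): δ = 132.71°  ·
  (4,5): δ = 152.09°  ·
antipodal pairs: 7

count = 7; pairs: (0,2), (0,3), (0,4), (1,2), (1,3), (1,4), (1,5)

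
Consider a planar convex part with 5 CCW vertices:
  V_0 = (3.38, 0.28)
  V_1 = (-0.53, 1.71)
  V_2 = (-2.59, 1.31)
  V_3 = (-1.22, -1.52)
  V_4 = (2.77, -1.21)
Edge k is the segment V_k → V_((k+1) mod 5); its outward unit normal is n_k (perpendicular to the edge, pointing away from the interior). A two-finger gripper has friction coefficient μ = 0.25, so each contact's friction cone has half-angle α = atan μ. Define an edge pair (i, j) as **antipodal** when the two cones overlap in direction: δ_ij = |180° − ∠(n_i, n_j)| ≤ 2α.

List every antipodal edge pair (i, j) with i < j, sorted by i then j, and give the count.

count = 2; pairs: (0,3), (1,3)

α = atan 0.25 = 14.04°;  2α = 28.07°
n_0 = (+0.3435, +0.9392)
n_1 = (-0.1906, +0.9817)
n_2 = (-0.9001, -0.4357)
n_3 = (+0.0775, -0.9970)
n_4 = (+0.9254, -0.3789)
  (0,1): δ = 148.92°  ·
  (0,2): δ = 44.08°  ·
  (0,3): δ = 24.53°  ✓
  (0,4): δ = 87.82°  ·
  (1,2): δ = 75.16°  ·
  (1,3): δ = 6.55°  ✓
  (1,4): δ = 56.75°  ·
  (2,3): δ = 111.39°  ·
  (2,4): δ = 48.10°  ·
  (3,4): δ = 116.71°  ·
antipodal pairs: 2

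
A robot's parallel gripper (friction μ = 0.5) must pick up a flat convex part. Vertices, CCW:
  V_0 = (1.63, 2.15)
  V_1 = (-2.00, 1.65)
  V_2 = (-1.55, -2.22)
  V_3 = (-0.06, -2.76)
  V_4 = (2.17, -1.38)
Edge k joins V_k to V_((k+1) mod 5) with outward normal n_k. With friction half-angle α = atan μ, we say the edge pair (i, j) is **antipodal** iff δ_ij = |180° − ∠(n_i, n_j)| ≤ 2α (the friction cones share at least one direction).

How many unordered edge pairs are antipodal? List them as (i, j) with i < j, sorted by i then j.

α = atan 0.5 = 26.57°;  2α = 53.13°
n_0 = (-0.1365, +0.9906)
n_1 = (-0.9933, -0.1155)
n_2 = (-0.3407, -0.9402)
n_3 = (+0.5262, -0.8503)
n_4 = (+0.9885, +0.1512)
  (0,1): δ = 91.21°  ·
  (0,2): δ = 27.76°  ✓
  (0,3): δ = 23.91°  ✓
  (0,4): δ = 90.85°  ·
  (1,2): δ = 116.55°  ·
  (1,3): δ = 64.88°  ·
  (1,4): δ = 2.06°  ✓
  (2,3): δ = 128.33°  ·
  (2,4): δ = 61.38°  ·
  (3,4): δ = 113.05°  ·
antipodal pairs: 3

count = 3; pairs: (0,2), (0,3), (1,4)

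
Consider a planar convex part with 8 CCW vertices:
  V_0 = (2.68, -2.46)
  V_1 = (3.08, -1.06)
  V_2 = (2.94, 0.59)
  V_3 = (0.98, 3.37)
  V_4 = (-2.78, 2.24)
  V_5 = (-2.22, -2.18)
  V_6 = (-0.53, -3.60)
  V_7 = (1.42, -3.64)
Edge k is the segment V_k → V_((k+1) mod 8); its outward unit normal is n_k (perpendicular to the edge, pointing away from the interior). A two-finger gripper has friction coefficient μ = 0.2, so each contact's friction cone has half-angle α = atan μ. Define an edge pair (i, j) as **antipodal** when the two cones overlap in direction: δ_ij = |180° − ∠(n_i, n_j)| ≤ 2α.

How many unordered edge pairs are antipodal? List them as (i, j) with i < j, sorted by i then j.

α = atan 0.2 = 11.31°;  2α = 22.62°
n_0 = (+0.9615, -0.2747)
n_1 = (+0.9964, +0.0845)
n_2 = (+0.8173, +0.5762)
n_3 = (-0.2878, +0.9577)
n_4 = (-0.9921, -0.1257)
n_5 = (-0.6433, -0.7656)
n_6 = (-0.0205, -0.9998)
n_7 = (+0.6836, -0.7299)
  (0,1): δ = 159.20°  ·
  (0,2): δ = 128.87°  ·
  (0,3): δ = 57.33°  ·
  (0,4): δ = 23.17°  ·
  (0,5): δ = 65.91°  ·
  (0,6): δ = 104.77°  ·
  (0,7): δ = 149.07°  ·
  (1,2): δ = 149.66°  ·
  (1,3): δ = 78.12°  ·
  (1,4): δ = 2.37°  ✓
  (1,5): δ = 45.11°  ·
  (1,6): δ = 83.98°  ·
  (1,7): δ = 128.27°  ·
  (2,3): δ = 108.46°  ·
  (2,4): δ = 27.96°  ·
  (2,5): δ = 14.78°  ✓
  (2,6): δ = 53.64°  ·
  (2,7): δ = 97.94°  ·
  (3,4): δ = 99.51°  ·
  (3,5): δ = 56.77°  ·
  (3,6): δ = 17.90°  ✓
  (3,7): δ = 26.39°  ·
  (4,5): δ = 137.26°  ·
  (4,6): δ = 98.40°  ·
  (4,7): δ = 54.10°  ·
  (5,6): δ = 141.14°  ·
  (5,7): δ = 96.84°  ·
  (6,7): δ = 135.70°  ·
antipodal pairs: 3

count = 3; pairs: (1,4), (2,5), (3,6)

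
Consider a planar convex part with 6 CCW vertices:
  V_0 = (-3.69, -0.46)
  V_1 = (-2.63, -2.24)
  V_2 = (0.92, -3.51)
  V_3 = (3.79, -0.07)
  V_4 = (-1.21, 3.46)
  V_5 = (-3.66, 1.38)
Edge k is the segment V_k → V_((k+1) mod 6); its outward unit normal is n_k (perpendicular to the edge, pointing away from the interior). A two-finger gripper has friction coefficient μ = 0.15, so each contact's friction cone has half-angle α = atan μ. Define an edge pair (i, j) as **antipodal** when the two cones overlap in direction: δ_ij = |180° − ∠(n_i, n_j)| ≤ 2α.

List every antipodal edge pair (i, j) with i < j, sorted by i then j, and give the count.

α = atan 0.15 = 8.53°;  2α = 17.06°
n_0 = (-0.8592, -0.5117)
n_1 = (-0.3368, -0.9416)
n_2 = (+0.7679, -0.6406)
n_3 = (+0.5767, +0.8169)
n_4 = (-0.6472, +0.7623)
n_5 = (-0.9999, +0.0163)
  (0,1): δ = 140.46°  ·
  (0,2): δ = 70.61°  ·
  (0,3): δ = 24.00°  ·
  (0,4): δ = 99.56°  ·
  (0,5): δ = 148.29°  ·
  (1,2): δ = 110.15°  ·
  (1,3): δ = 15.54°  ✓
  (1,4): δ = 60.02°  ·
  (1,5): δ = 108.75°  ·
  (2,3): δ = 85.38°  ·
  (2,4): δ = 9.83°  ✓
  (2,5): δ = 38.90°  ·
  (3,4): δ = 104.45°  ·
  (3,5): δ = 55.71°  ·
  (4,5): δ = 131.26°  ·
antipodal pairs: 2

count = 2; pairs: (1,3), (2,4)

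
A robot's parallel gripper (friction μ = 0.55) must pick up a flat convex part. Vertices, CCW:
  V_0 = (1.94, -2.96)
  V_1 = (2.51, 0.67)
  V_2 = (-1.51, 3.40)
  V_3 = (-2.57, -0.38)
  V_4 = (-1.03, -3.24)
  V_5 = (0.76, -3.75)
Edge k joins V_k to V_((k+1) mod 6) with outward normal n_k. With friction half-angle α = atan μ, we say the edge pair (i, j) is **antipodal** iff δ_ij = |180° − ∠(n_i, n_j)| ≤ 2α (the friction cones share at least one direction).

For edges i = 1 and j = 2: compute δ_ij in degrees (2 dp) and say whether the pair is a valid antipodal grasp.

α = atan 0.55 = 28.81°;  2α = 57.62°
edge 1: e_1 = (-4.02, +2.73);  n_1 = (+0.5618, +0.8273)
edge 2: e_2 = (-1.06, -3.78);  n_2 = (-0.9629, +0.2700)
∠(n_1, n_2) = 108.52°
δ = |180° − 108.52°| = 71.48°
71.48° > 2α = 57.62°  →  invalid

δ = 71.48°, invalid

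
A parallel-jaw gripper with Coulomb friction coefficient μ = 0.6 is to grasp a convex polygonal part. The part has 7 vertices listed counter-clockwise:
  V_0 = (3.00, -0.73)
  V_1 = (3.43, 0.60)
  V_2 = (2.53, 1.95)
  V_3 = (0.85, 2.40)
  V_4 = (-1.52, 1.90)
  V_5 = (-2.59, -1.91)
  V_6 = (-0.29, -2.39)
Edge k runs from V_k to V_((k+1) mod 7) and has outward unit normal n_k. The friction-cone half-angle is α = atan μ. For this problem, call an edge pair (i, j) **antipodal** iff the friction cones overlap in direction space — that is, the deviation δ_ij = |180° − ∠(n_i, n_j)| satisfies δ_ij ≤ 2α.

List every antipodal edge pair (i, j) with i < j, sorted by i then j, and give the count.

count = 9; pairs: (0,3), (0,4), (1,4), (1,5), (2,5), (2,6), (3,5), (3,6), (4,6)

α = atan 0.6 = 30.96°;  2α = 61.93°
n_0 = (+0.9515, -0.3076)
n_1 = (+0.8321, +0.5547)
n_2 = (+0.2587, +0.9659)
n_3 = (-0.2064, +0.9785)
n_4 = (-0.9628, +0.2704)
n_5 = (-0.2043, -0.9789)
n_6 = (+0.4505, -0.8928)
  (0,1): δ = 128.39°  ·
  (0,2): δ = 87.08°  ·
  (0,3): δ = 60.17°  ✓
  (0,4): δ = 2.23°  ✓
  (0,5): δ = 96.13°  ·
  (0,6): δ = 134.69°  ·
  (1,2): δ = 138.69°  ·
  (1,3): δ = 111.78°  ·
  (1,4): δ = 49.38°  ✓
  (1,5): δ = 44.52°  ✓
  (1,6): δ = 83.08°  ·
  (2,3): δ = 153.09°  ·
  (2,4): δ = 90.69°  ·
  (2,5): δ = 3.21°  ✓
  (2,6): δ = 41.77°  ✓
  (3,4): δ = 117.60°  ·
  (3,5): δ = 23.70°  ✓
  (3,6): δ = 14.86°  ✓
  (4,5): δ = 86.10°  ·
  (4,6): δ = 47.54°  ✓
  (5,6): δ = 141.44°  ·
antipodal pairs: 9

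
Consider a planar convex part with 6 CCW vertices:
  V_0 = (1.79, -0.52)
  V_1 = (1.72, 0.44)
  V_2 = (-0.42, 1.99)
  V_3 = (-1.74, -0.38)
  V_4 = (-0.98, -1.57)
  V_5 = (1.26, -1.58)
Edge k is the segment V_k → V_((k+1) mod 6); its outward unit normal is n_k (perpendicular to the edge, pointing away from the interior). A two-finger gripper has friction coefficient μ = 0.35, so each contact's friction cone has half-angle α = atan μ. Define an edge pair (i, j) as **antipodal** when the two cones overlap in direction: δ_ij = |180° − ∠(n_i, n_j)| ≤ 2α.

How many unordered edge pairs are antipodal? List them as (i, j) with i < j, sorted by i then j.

count = 5; pairs: (0,2), (0,3), (1,3), (1,4), (2,5)

α = atan 0.35 = 19.29°;  2α = 38.58°
n_0 = (+0.9974, +0.0727)
n_1 = (+0.5866, +0.8099)
n_2 = (-0.8736, +0.4866)
n_3 = (-0.8428, -0.5382)
n_4 = (-0.0045, -1.0000)
n_5 = (+0.8944, -0.4472)
  (0,1): δ = 130.09°  ·
  (0,2): δ = 33.29°  ✓
  (0,3): δ = 28.39°  ✓
  (0,4): δ = 85.57°  ·
  (0,5): δ = 149.26°  ·
  (1,2): δ = 83.20°  ·
  (1,3): δ = 21.52°  ✓
  (1,4): δ = 35.66°  ✓
  (1,5): δ = 99.35°  ·
  (2,3): δ = 118.32°  ·
  (2,4): δ = 61.14°  ·
  (2,5): δ = 2.55°  ✓
  (3,4): δ = 122.82°  ·
  (3,5): δ = 59.13°  ·
  (4,5): δ = 116.31°  ·
antipodal pairs: 5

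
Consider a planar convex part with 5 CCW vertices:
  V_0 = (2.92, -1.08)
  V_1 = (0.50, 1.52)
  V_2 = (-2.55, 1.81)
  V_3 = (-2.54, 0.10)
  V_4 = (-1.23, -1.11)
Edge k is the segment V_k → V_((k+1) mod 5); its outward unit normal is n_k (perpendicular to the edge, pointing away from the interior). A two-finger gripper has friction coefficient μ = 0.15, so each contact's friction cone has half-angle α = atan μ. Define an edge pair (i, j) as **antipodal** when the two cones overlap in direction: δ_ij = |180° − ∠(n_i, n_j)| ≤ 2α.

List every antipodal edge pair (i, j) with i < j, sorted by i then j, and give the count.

α = atan 0.15 = 8.53°;  2α = 17.06°
n_0 = (+0.7320, +0.6813)
n_1 = (+0.0947, +0.9955)
n_2 = (-1.0000, -0.0058)
n_3 = (-0.6785, -0.7346)
n_4 = (+0.0072, -1.0000)
  (0,1): δ = 138.38°  ·
  (0,2): δ = 42.61°  ·
  (0,3): δ = 4.33°  ✓
  (0,4): δ = 47.47°  ·
  (1,2): δ = 84.23°  ·
  (1,3): δ = 37.30°  ·
  (1,4): δ = 5.85°  ✓
  (2,3): δ = 133.06°  ·
  (2,4): δ = 89.92°  ·
  (3,4): δ = 136.86°  ·
antipodal pairs: 2

count = 2; pairs: (0,3), (1,4)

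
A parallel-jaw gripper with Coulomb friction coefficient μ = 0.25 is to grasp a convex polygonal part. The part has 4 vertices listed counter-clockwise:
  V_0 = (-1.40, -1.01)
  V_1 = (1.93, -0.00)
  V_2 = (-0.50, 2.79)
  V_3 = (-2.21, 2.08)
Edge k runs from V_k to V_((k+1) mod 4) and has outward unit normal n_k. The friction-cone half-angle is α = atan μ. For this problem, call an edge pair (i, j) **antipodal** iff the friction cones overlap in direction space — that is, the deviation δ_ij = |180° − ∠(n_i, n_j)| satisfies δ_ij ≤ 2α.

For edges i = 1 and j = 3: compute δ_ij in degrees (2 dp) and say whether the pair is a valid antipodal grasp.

α = atan 0.25 = 14.04°;  2α = 28.07°
edge 1: e_1 = (-2.43, +2.79);  n_1 = (+0.7541, +0.6568)
edge 3: e_3 = (+0.81, -3.09);  n_3 = (-0.9673, -0.2536)
∠(n_1, n_3) = 153.63°
δ = |180° − 153.63°| = 26.37°
26.37° ≤ 2α = 28.07°  →  valid

δ = 26.37°, valid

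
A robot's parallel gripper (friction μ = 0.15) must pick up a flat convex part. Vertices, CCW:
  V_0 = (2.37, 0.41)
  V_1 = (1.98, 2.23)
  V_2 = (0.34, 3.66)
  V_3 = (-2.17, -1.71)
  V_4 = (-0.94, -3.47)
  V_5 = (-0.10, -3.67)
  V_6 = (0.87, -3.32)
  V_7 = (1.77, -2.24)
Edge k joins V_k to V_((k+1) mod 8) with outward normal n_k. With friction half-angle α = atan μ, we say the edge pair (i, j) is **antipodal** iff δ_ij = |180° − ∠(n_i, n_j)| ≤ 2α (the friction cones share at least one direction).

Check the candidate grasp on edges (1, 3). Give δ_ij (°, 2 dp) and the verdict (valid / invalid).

δ = 13.96°, valid

α = atan 0.15 = 8.53°;  2α = 17.06°
edge 1: e_1 = (-1.64, +1.43);  n_1 = (+0.6572, +0.7537)
edge 3: e_3 = (+1.23, -1.76);  n_3 = (-0.8197, -0.5728)
∠(n_1, n_3) = 166.04°
δ = |180° − 166.04°| = 13.96°
13.96° ≤ 2α = 17.06°  →  valid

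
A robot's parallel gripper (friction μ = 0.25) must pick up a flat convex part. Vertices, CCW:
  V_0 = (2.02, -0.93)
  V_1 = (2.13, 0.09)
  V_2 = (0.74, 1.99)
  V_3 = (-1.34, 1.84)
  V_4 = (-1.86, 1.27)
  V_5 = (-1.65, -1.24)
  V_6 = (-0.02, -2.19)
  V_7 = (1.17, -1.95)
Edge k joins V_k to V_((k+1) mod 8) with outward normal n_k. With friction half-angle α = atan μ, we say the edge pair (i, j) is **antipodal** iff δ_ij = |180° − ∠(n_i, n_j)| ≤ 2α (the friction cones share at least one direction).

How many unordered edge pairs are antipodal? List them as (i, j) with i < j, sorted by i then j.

α = atan 0.25 = 14.04°;  2α = 28.07°
n_0 = (+0.9942, -0.1072)
n_1 = (+0.8071, +0.5904)
n_2 = (-0.0719, +0.9974)
n_3 = (-0.7388, +0.6740)
n_4 = (-0.9965, -0.0834)
n_5 = (-0.5035, -0.8640)
n_6 = (+0.1977, -0.9803)
n_7 = (+0.7682, -0.6402)
  (0,1): δ = 137.66°  ·
  (0,2): δ = 79.72°  ·
  (0,3): δ = 36.22°  ·
  (0,4): δ = 10.94°  ✓
  (0,5): δ = 65.92°  ·
  (0,6): δ = 107.56°  ·
  (0,7): δ = 146.35°  ·
  (1,2): δ = 122.06°  ·
  (1,3): δ = 78.56°  ·
  (1,4): δ = 31.41°  ·
  (1,5): δ = 23.58°  ✓
  (1,6): δ = 65.21°  ·
  (1,7): δ = 104.01°  ·
  (2,3): δ = 136.50°  ·
  (2,4): δ = 89.34°  ·
  (2,5): δ = 34.36°  ·
  (2,6): δ = 7.28°  ✓
  (2,7): δ = 46.07°  ·
  (3,4): δ = 132.84°  ·
  (3,5): δ = 77.86°  ·
  (3,6): δ = 36.22°  ·
  (3,7): δ = 2.57°  ✓
  (4,5): δ = 125.02°  ·
  (4,6): δ = 83.38°  ·
  (4,7): δ = 44.59°  ·
  (5,6): δ = 138.36°  ·
  (5,7): δ = 99.57°  ·
  (6,7): δ = 141.21°  ·
antipodal pairs: 4

count = 4; pairs: (0,4), (1,5), (2,6), (3,7)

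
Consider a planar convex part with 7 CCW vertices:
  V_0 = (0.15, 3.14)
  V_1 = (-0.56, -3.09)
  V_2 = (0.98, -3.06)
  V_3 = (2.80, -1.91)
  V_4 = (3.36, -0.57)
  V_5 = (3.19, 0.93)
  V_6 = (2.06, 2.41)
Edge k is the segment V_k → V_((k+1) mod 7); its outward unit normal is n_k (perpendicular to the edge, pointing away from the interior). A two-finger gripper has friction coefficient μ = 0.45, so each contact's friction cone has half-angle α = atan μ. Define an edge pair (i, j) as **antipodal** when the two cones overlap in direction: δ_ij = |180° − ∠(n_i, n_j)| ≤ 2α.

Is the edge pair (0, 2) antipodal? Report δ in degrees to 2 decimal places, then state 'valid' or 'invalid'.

α = atan 0.45 = 24.23°;  2α = 48.46°
edge 0: e_0 = (-0.71, -6.23);  n_0 = (-0.9936, +0.1132)
edge 2: e_2 = (+1.82, +1.15);  n_2 = (+0.5342, -0.8454)
∠(n_0, n_2) = 128.79°
δ = |180° − 128.79°| = 51.21°
51.21° > 2α = 48.46°  →  invalid

δ = 51.21°, invalid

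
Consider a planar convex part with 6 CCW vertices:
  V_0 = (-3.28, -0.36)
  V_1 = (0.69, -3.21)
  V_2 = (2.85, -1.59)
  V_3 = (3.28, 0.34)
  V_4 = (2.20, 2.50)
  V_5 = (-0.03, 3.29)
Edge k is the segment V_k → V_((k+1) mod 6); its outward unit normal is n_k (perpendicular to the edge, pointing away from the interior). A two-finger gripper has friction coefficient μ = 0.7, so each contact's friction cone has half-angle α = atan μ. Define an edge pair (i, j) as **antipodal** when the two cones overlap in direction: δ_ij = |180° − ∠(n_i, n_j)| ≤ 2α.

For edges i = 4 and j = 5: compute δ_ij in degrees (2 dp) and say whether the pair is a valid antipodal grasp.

α = atan 0.7 = 34.99°;  2α = 69.98°
edge 4: e_4 = (-2.23, +0.79);  n_4 = (+0.3339, +0.9426)
edge 5: e_5 = (-3.25, -3.65);  n_5 = (-0.7468, +0.6650)
∠(n_4, n_5) = 67.82°
δ = |180° − 67.82°| = 112.18°
112.18° > 2α = 69.98°  →  invalid

δ = 112.18°, invalid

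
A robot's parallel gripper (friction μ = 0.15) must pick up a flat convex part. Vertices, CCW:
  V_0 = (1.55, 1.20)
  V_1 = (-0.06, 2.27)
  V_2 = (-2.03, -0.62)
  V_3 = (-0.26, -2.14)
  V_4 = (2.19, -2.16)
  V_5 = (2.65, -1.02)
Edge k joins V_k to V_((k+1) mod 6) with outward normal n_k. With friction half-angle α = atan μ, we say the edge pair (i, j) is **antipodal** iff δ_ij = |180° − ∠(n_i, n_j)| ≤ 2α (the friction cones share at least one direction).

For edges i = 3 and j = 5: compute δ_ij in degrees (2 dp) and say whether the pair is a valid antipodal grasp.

δ = 63.17°, invalid

α = atan 0.15 = 8.53°;  2α = 17.06°
edge 3: e_3 = (+2.45, -0.02);  n_3 = (-0.0082, -1.0000)
edge 5: e_5 = (-1.10, +2.22);  n_5 = (+0.8960, +0.4440)
∠(n_3, n_5) = 116.83°
δ = |180° − 116.83°| = 63.17°
63.17° > 2α = 17.06°  →  invalid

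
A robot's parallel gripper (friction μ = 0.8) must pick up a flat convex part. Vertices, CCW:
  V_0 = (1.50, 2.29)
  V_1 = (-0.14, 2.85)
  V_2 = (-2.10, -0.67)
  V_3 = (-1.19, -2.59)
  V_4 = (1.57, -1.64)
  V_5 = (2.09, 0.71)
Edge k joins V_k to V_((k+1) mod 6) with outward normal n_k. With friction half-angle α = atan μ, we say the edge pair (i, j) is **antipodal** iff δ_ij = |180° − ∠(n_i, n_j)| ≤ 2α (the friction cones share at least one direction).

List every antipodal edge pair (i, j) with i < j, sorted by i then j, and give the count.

count = 7; pairs: (0,2), (0,3), (1,3), (1,4), (1,5), (2,4), (2,5)

α = atan 0.8 = 38.66°;  2α = 77.32°
n_0 = (+0.3231, +0.9463)
n_1 = (-0.8737, +0.4865)
n_2 = (-0.9036, -0.4283)
n_3 = (+0.3255, -0.9456)
n_4 = (+0.9764, -0.2161)
n_5 = (+0.9368, +0.3498)
  (0,1): δ = 100.26°  ·
  (0,2): δ = 45.79°  ✓
  (0,3): δ = 37.85°  ✓
  (0,4): δ = 96.38°  ·
  (0,5): δ = 129.33°  ·
  (1,2): δ = 125.53°  ·
  (1,3): δ = 41.90°  ✓
  (1,4): δ = 16.63°  ✓
  (1,5): δ = 49.59°  ✓
  (2,3): δ = 96.37°  ·
  (2,4): δ = 37.84°  ✓
  (2,5): δ = 4.88°  ✓
  (3,4): δ = 121.47°  ·
  (3,5): δ = 88.52°  ·
  (4,5): δ = 147.05°  ·
antipodal pairs: 7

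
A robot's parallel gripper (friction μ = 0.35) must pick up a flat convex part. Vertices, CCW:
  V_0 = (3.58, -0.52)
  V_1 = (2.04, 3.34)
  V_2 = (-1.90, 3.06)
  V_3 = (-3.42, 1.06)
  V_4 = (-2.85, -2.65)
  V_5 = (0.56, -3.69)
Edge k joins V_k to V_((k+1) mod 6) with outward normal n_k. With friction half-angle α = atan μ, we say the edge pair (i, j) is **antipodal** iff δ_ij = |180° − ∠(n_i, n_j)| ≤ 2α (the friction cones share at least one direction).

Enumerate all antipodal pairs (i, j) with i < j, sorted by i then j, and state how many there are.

α = atan 0.35 = 19.29°;  2α = 38.58°
n_0 = (+0.9288, +0.3706)
n_1 = (-0.0709, +0.9975)
n_2 = (-0.7962, +0.6051)
n_3 = (-0.9884, -0.1519)
n_4 = (-0.2917, -0.9565)
n_5 = (+0.7240, -0.6898)
  (0,1): δ = 107.69°  ·
  (0,2): δ = 58.99°  ·
  (0,3): δ = 13.02°  ✓
  (0,4): δ = 51.29°  ·
  (0,5): δ = 114.64°  ·
  (1,2): δ = 131.30°  ·
  (1,3): δ = 85.33°  ·
  (1,4): δ = 21.03°  ✓
  (1,5): δ = 42.32°  ·
  (2,3): δ = 134.03°  ·
  (2,4): δ = 69.73°  ·
  (2,5): δ = 6.38°  ✓
  (3,4): δ = 115.70°  ·
  (3,5): δ = 52.35°  ·
  (4,5): δ = 116.65°  ·
antipodal pairs: 3

count = 3; pairs: (0,3), (1,4), (2,5)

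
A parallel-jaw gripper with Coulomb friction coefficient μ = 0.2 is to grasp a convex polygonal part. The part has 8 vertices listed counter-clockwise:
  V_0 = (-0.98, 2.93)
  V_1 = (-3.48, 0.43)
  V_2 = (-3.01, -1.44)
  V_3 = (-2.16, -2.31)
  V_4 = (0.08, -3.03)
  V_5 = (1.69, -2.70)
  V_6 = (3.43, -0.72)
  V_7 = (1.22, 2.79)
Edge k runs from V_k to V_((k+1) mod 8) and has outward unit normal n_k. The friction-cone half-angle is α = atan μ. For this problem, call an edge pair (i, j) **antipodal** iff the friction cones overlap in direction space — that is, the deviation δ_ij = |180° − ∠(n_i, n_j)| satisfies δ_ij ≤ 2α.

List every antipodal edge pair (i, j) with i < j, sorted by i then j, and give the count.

count = 5; pairs: (0,5), (1,6), (2,6), (3,7), (4,7)

α = atan 0.2 = 11.31°;  2α = 22.62°
n_0 = (-0.7071, +0.7071)
n_1 = (-0.9698, -0.2438)
n_2 = (-0.7153, -0.6988)
n_3 = (-0.3060, -0.9520)
n_4 = (+0.2008, -0.9796)
n_5 = (+0.7512, -0.6601)
n_6 = (+0.8462, +0.5328)
n_7 = (+0.0635, +0.9980)
  (0,1): δ = 120.89°  ·
  (0,2): δ = 90.67°  ·
  (0,3): δ = 62.82°  ·
  (0,4): δ = 33.42°  ·
  (0,5): δ = 3.69°  ✓
  (0,6): δ = 77.20°  ·
  (0,7): δ = 131.36°  ·
  (1,2): δ = 149.77°  ·
  (1,3): δ = 121.93°  ·
  (1,4): δ = 92.52°  ·
  (1,5): δ = 55.42°  ·
  (1,6): δ = 18.09°  ✓
  (1,7): δ = 72.25°  ·
  (2,3): δ = 152.15°  ·
  (2,4): δ = 122.75°  ·
  (2,5): δ = 85.64°  ·
  (2,6): δ = 12.14°  ✓
  (2,7): δ = 42.03°  ·
  (3,4): δ = 150.60°  ·
  (3,5): δ = 113.49°  ·
  (3,6): δ = 39.99°  ·
  (3,7): δ = 14.18°  ✓
  (4,5): δ = 142.89°  ·
  (4,6): δ = 69.39°  ·
  (4,7): δ = 15.22°  ✓
  (5,6): δ = 106.50°  ·
  (5,7): δ = 52.33°  ·
  (6,7): δ = 125.84°  ·
antipodal pairs: 5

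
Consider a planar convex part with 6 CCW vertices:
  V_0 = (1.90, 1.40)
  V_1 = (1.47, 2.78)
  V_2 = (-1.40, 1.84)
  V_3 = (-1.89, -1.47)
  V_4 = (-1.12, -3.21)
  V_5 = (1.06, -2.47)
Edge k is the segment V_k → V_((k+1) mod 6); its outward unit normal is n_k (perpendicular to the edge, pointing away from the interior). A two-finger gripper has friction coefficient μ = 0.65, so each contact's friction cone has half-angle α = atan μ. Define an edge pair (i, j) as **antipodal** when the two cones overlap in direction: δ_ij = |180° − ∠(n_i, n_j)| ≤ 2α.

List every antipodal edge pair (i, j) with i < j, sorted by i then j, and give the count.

α = atan 0.65 = 33.02°;  2α = 66.05°
n_0 = (+0.9547, +0.2975)
n_1 = (-0.3113, +0.9503)
n_2 = (-0.9892, +0.1464)
n_3 = (-0.9145, -0.4047)
n_4 = (+0.3214, -0.9469)
n_5 = (+0.9772, -0.2121)
  (0,1): δ = 89.17°  ·
  (0,2): δ = 25.73°  ✓
  (0,3): δ = 6.56°  ✓
  (0,4): δ = 91.44°  ·
  (0,5): δ = 150.45°  ·
  (1,2): δ = 116.56°  ·
  (1,3): δ = 84.26°  ·
  (1,4): δ = 0.61°  ✓
  (1,5): δ = 59.62°  ✓
  (2,3): δ = 147.71°  ·
  (2,4): δ = 62.83°  ✓
  (2,5): δ = 3.83°  ✓
  (3,4): δ = 95.12°  ·
  (3,5): δ = 36.12°  ✓
  (4,5): δ = 121.00°  ·
antipodal pairs: 7

count = 7; pairs: (0,2), (0,3), (1,4), (1,5), (2,4), (2,5), (3,5)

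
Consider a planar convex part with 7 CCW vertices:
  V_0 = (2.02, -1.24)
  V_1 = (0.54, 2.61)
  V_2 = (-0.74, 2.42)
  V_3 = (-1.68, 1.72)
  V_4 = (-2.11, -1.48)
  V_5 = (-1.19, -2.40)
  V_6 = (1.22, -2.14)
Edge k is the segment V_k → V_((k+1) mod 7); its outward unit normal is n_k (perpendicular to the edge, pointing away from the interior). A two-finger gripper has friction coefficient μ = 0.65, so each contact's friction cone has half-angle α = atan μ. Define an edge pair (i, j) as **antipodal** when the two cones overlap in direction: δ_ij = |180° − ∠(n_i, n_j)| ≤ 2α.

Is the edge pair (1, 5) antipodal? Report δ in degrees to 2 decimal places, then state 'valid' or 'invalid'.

α = atan 0.65 = 33.02°;  2α = 66.05°
edge 1: e_1 = (-1.28, -0.19);  n_1 = (-0.1468, +0.9892)
edge 5: e_5 = (+2.41, +0.26);  n_5 = (+0.1073, -0.9942)
∠(n_1, n_5) = 177.71°
δ = |180° − 177.71°| = 2.29°
2.29° ≤ 2α = 66.05°  →  valid

δ = 2.29°, valid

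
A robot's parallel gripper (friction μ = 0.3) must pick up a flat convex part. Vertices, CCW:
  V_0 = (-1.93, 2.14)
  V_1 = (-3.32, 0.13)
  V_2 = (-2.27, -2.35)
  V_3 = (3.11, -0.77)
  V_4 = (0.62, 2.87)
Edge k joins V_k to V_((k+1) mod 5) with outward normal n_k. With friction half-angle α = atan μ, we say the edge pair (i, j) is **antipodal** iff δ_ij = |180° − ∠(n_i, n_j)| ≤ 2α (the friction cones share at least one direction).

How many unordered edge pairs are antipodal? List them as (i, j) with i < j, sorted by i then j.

α = atan 0.3 = 16.70°;  2α = 33.40°
n_0 = (-0.8225, +0.5688)
n_1 = (-0.9209, -0.3899)
n_2 = (+0.2818, -0.9595)
n_3 = (+0.8254, +0.5646)
n_4 = (-0.2752, +0.9614)
  (0,1): δ = 122.39°  ·
  (0,2): δ = 38.97°  ·
  (0,3): δ = 69.04°  ·
  (0,4): δ = 140.64°  ·
  (1,2): δ = 96.58°  ·
  (1,3): δ = 11.43°  ✓
  (1,4): δ = 83.03°  ·
  (2,3): δ = 71.99°  ·
  (2,4): δ = 0.39°  ✓
  (3,4): δ = 108.40°  ·
antipodal pairs: 2

count = 2; pairs: (1,3), (2,4)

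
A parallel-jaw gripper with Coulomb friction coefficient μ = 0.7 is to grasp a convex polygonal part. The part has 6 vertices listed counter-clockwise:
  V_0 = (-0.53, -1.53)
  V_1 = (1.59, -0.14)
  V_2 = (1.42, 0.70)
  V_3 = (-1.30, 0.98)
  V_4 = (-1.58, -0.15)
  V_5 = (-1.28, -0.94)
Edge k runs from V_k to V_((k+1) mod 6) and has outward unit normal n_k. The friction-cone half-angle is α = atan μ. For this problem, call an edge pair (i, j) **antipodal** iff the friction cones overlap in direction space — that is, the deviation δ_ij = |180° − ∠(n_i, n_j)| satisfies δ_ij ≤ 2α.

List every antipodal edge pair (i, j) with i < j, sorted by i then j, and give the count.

count = 7; pairs: (0,2), (0,3), (1,3), (1,4), (1,5), (2,4), (2,5)

α = atan 0.7 = 34.99°;  2α = 69.98°
n_0 = (+0.5483, -0.8363)
n_1 = (+0.9801, +0.1984)
n_2 = (+0.1024, +0.9947)
n_3 = (-0.9706, +0.2405)
n_4 = (-0.9349, -0.3550)
n_5 = (-0.6183, -0.7860)
  (0,1): δ = 111.81°  ·
  (0,2): δ = 39.13°  ✓
  (0,3): δ = 42.83°  ✓
  (0,4): δ = 77.54°  ·
  (0,5): δ = 108.56°  ·
  (1,2): δ = 107.32°  ·
  (1,3): δ = 25.36°  ✓
  (1,4): δ = 9.35°  ✓
  (1,5): δ = 40.37°  ✓
  (2,3): δ = 98.04°  ·
  (2,4): δ = 63.33°  ✓
  (2,5): δ = 32.31°  ✓
  (3,4): δ = 145.29°  ·
  (3,5): δ = 114.27°  ·
  (4,5): δ = 148.99°  ·
antipodal pairs: 7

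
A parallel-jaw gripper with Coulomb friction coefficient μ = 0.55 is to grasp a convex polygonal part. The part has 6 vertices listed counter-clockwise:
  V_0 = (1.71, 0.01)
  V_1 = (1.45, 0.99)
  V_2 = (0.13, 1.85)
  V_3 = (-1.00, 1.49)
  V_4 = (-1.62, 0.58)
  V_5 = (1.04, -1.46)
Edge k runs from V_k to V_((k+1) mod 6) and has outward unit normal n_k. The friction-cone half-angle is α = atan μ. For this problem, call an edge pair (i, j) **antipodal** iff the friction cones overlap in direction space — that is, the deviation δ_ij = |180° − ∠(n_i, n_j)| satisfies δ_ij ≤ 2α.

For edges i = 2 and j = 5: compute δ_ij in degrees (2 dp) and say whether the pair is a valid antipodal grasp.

δ = 47.83°, valid

α = atan 0.55 = 28.81°;  2α = 57.62°
edge 2: e_2 = (-1.13, -0.36);  n_2 = (-0.3036, +0.9528)
edge 5: e_5 = (+0.67, +1.47);  n_5 = (+0.9099, -0.4147)
∠(n_2, n_5) = 132.17°
δ = |180° − 132.17°| = 47.83°
47.83° ≤ 2α = 57.62°  →  valid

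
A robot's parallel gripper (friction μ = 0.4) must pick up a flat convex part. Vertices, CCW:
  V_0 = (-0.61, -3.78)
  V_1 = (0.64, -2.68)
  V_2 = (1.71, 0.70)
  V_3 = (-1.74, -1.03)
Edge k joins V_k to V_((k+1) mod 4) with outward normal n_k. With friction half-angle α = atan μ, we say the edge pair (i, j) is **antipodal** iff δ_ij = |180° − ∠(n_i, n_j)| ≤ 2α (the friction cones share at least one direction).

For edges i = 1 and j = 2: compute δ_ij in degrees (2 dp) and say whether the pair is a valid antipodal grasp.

α = atan 0.4 = 21.80°;  2α = 43.60°
edge 1: e_1 = (+1.07, +3.38);  n_1 = (+0.9534, -0.3018)
edge 2: e_2 = (-3.45, -1.73);  n_2 = (-0.4482, +0.8939)
∠(n_1, n_2) = 134.20°
δ = |180° − 134.20°| = 45.80°
45.80° > 2α = 43.60°  →  invalid

δ = 45.80°, invalid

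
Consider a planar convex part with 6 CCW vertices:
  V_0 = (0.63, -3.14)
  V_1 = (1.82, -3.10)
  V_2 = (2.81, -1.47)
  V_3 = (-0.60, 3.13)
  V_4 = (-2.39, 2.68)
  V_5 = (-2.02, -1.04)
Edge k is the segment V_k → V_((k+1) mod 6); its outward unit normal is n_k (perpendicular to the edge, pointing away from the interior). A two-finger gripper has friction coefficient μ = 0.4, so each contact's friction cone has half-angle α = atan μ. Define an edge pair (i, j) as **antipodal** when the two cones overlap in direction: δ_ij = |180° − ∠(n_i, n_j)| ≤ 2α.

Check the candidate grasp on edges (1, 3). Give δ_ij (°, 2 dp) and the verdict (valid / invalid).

δ = 44.62°, invalid

α = atan 0.4 = 21.80°;  2α = 43.60°
edge 1: e_1 = (+0.99, +1.63);  n_1 = (+0.8547, -0.5191)
edge 3: e_3 = (-1.79, -0.45);  n_3 = (-0.2438, +0.9698)
∠(n_1, n_3) = 135.38°
δ = |180° − 135.38°| = 44.62°
44.62° > 2α = 43.60°  →  invalid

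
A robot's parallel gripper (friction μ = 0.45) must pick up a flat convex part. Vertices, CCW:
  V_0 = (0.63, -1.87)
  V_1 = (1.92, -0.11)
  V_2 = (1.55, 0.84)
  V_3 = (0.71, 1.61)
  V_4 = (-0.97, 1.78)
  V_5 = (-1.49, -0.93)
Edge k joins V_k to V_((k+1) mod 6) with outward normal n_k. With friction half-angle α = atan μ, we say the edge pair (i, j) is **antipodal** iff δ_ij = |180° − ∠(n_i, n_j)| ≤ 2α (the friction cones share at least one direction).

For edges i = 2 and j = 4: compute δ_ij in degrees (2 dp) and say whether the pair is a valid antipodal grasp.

δ = 58.35°, invalid

α = atan 0.45 = 24.23°;  2α = 48.46°
edge 2: e_2 = (-0.84, +0.77);  n_2 = (+0.6757, +0.7372)
edge 4: e_4 = (-0.52, -2.71);  n_4 = (-0.9821, +0.1884)
∠(n_2, n_4) = 121.65°
δ = |180° − 121.65°| = 58.35°
58.35° > 2α = 48.46°  →  invalid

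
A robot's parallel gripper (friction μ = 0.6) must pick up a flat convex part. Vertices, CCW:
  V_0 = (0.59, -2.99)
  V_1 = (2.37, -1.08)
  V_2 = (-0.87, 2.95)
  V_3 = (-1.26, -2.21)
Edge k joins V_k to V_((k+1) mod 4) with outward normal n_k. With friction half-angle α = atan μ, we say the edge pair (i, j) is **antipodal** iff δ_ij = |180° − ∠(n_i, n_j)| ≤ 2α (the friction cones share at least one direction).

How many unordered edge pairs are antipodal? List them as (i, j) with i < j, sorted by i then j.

α = atan 0.6 = 30.96°;  2α = 61.93°
n_0 = (+0.7316, -0.6818)
n_1 = (+0.7794, +0.6266)
n_2 = (-0.9972, +0.0754)
n_3 = (-0.3885, -0.9214)
  (0,1): δ = 98.22°  ·
  (0,2): δ = 38.66°  ✓
  (0,3): δ = 110.12°  ·
  (1,2): δ = 43.12°  ✓
  (1,3): δ = 28.34°  ✓
  (2,3): δ = 108.54°  ·
antipodal pairs: 3

count = 3; pairs: (0,2), (1,2), (1,3)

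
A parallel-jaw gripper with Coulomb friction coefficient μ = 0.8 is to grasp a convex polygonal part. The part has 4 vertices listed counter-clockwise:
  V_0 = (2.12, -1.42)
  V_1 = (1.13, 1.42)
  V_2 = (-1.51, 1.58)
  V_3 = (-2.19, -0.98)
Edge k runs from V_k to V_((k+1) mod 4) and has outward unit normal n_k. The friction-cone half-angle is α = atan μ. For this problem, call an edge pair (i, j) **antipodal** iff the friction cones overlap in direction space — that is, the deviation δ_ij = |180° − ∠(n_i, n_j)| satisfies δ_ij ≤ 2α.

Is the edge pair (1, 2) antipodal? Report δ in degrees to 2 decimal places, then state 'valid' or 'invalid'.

α = atan 0.8 = 38.66°;  2α = 77.32°
edge 1: e_1 = (-2.64, +0.16);  n_1 = (+0.0605, +0.9982)
edge 2: e_2 = (-0.68, -2.56);  n_2 = (-0.9665, +0.2567)
∠(n_1, n_2) = 78.59°
δ = |180° − 78.59°| = 101.41°
101.41° > 2α = 77.32°  →  invalid

δ = 101.41°, invalid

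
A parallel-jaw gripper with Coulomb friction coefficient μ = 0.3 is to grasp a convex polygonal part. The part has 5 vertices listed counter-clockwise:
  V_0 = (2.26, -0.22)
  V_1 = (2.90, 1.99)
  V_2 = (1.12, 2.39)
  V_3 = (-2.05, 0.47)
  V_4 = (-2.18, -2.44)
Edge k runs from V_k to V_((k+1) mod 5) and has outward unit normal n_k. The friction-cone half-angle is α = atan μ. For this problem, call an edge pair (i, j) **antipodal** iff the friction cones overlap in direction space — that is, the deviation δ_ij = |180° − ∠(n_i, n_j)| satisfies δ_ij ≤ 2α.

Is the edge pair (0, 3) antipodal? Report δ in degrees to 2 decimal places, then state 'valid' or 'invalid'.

α = atan 0.3 = 16.70°;  2α = 33.40°
edge 0: e_0 = (+0.64, +2.21);  n_0 = (+0.9605, -0.2782)
edge 3: e_3 = (-0.13, -2.91);  n_3 = (-0.9990, +0.0446)
∠(n_0, n_3) = 166.41°
δ = |180° − 166.41°| = 13.59°
13.59° ≤ 2α = 33.40°  →  valid

δ = 13.59°, valid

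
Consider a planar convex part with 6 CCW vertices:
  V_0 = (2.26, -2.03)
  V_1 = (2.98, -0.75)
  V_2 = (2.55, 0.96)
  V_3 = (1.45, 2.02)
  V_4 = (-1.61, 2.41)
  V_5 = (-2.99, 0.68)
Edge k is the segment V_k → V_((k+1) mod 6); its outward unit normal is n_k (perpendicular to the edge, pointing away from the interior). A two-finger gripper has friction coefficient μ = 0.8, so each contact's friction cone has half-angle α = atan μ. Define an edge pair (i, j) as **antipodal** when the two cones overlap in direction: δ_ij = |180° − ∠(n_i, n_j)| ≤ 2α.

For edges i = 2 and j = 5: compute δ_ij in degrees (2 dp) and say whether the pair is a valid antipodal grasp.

δ = 16.64°, valid

α = atan 0.8 = 38.66°;  2α = 77.32°
edge 2: e_2 = (-1.10, +1.06);  n_2 = (+0.6939, +0.7201)
edge 5: e_5 = (+5.25, -2.71);  n_5 = (-0.4587, -0.8886)
∠(n_2, n_5) = 163.36°
δ = |180° − 163.36°| = 16.64°
16.64° ≤ 2α = 77.32°  →  valid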